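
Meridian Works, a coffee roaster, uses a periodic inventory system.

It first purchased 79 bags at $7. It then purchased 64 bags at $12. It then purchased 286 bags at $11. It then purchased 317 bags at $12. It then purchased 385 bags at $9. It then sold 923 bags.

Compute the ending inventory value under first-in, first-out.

Ending inventory = $1,872

Sale 1 (923) [FIFO — oldest first]: 79 @ $7 + 64 @ $12 + 286 @ $11 + 317 @ $12 + 177 @ $9 = $9,864
Ending inventory: 208 @ $9 = $1,872
Check: goods available $11,736 = COGS $9,864 + ending $1,872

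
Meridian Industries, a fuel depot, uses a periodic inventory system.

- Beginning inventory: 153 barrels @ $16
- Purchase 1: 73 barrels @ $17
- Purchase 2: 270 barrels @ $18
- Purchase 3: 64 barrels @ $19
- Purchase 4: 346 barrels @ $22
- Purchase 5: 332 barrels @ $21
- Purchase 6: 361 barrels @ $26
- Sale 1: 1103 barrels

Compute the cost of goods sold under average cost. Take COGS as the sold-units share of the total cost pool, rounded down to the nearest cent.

COGS = $23,270.60

Sale 1, sell 1103: 1103/1599 × $33,735.00 → $23,270.60
Ending inventory (cost pool remaining) = $10,464.40
Check: goods available $33,735.00 = COGS $23,270.60 + ending $10,464.40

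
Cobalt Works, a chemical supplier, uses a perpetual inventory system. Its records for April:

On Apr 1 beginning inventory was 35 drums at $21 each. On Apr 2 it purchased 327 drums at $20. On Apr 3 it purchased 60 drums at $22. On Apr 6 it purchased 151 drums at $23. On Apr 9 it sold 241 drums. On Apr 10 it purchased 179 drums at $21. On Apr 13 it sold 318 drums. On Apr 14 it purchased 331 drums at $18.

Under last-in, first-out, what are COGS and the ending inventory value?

COGS = $11,932; ending inventory = $9,853

Apr 9, 241 sold [LIFO — newest first]: 151 @ $23 + 60 @ $22 + 30 @ $20 = $5,393
Apr 13, 318 sold [LIFO — newest first]: 179 @ $21 + 139 @ $20 = $6,539
Total COGS = $5,393 + $6,539 = $11,932
Ending inventory: 35 @ $21 + 158 @ $20 + 331 @ $18 = $9,853
Check: goods available $21,785 = COGS $11,932 + ending $9,853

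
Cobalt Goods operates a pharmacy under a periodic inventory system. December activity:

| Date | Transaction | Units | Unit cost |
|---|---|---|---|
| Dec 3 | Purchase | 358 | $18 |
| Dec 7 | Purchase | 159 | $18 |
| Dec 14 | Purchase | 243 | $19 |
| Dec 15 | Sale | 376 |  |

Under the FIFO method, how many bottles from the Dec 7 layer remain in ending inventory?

Dec 15, 376 sold [FIFO — oldest first]: 358 @ $18 + 18 @ $18 = $6,768
Ending inventory: 141 @ $18 + 243 @ $19 = $7,155

141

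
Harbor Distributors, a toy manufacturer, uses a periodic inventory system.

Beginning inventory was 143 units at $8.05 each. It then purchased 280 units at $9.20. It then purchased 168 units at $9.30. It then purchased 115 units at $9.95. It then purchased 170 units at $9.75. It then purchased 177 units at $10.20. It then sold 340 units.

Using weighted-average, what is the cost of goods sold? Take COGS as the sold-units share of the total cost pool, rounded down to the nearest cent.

COGS = $3,195.51

Sale 1, sell 340: 340/1053 × $9,896.70 → $3,195.51
Ending inventory (cost pool remaining) = $6,701.19
Check: goods available $9,896.70 = COGS $3,195.51 + ending $6,701.19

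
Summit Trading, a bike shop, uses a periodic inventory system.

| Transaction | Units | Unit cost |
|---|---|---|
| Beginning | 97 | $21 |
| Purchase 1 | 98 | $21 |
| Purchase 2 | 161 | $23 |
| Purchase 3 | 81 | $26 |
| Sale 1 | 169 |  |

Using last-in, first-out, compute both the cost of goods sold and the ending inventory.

Sale 1 (169) [LIFO — newest first]: 81 @ $26 + 88 @ $23 = $4,130
Ending inventory: 97 @ $21 + 98 @ $21 + 73 @ $23 = $5,774

COGS = $4,130; ending inventory = $5,774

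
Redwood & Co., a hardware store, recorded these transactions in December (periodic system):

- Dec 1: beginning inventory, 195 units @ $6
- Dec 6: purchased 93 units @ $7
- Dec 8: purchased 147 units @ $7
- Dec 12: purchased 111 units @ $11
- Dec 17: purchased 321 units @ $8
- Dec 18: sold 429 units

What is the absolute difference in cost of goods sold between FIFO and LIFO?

$948

FIFO COGS: 195 @ $6 + 93 @ $7 + 141 @ $7 = $2,808
LIFO COGS: 321 @ $8 + 108 @ $11 = $3,756
Difference = |$2,808 − $3,756| = $948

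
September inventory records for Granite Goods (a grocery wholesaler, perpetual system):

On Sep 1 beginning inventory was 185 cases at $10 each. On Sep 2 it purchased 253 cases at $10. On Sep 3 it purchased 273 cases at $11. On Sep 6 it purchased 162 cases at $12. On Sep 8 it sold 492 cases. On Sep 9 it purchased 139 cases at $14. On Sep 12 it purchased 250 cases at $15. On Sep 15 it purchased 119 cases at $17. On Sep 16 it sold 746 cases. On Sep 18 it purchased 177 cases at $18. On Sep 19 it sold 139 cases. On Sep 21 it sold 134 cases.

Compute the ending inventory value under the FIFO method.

Sep 8, 492 sold [FIFO — oldest first]: 185 @ $10 + 253 @ $10 + 54 @ $11 = $4,974
Sep 16, 746 sold [FIFO — oldest first]: 219 @ $11 + 162 @ $12 + 139 @ $14 + 226 @ $15 = $9,689
Sep 19, 139 sold [FIFO — oldest first]: 24 @ $15 + 115 @ $17 = $2,315
Sep 21, 134 sold [FIFO — oldest first]: 4 @ $17 + 130 @ $18 = $2,408
Total COGS = $4,974 + $9,689 + $2,315 + $2,408 = $19,386
Ending inventory: 47 @ $18 = $846

Ending inventory = $846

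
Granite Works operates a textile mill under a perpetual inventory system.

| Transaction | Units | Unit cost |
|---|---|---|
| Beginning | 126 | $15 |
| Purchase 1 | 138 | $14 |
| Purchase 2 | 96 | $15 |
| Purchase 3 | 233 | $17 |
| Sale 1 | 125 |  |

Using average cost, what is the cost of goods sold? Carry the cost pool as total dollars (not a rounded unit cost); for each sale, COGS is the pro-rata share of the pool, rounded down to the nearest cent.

After Beginning: 126 on hand, pool $1,890.00 (≈ $15.0000 each)
After Purchase 1: 264 on hand, pool $3,822.00 (≈ $14.4773 each)
After Purchase 2: 360 on hand, pool $5,262.00 (≈ $14.6167 each)
After Purchase 3: 593 on hand, pool $9,223.00 (≈ $15.5531 each)
Sale 1, sell 125: 125/593 × $9,223.00 → $1,944.13
Ending inventory (cost pool remaining) = $7,278.87
Check: goods available $9,223.00 = COGS $1,944.13 + ending $7,278.87

COGS = $1,944.13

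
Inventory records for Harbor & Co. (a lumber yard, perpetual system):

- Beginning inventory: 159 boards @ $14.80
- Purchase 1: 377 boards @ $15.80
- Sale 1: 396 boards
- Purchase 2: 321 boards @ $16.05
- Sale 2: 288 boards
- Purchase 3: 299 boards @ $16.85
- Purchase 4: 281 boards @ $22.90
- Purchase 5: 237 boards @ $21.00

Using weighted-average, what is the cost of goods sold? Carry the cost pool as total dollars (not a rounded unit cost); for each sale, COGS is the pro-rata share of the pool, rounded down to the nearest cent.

After Beginning: 159 on hand, pool $2,353.20 (≈ $14.8000 each)
After Purchase 1: 536 on hand, pool $8,309.80 (≈ $15.5034 each)
Sale 1, sell 396: 396/536 × $8,309.80 → $6,139.32
After Purchase 2: 461 on hand, pool $7,322.53 (≈ $15.8840 each)
Sale 2, sell 288: 288/461 × $7,322.53 → $4,574.59
After Purchase 3: 472 on hand, pool $7,786.09 (≈ $16.4960 each)
After Purchase 4: 753 on hand, pool $14,220.99 (≈ $18.8858 each)
After Purchase 5: 990 on hand, pool $19,197.99 (≈ $19.3919 each)
Total COGS = $6,139.32 + $4,574.59 = $10,713.91
Ending inventory (cost pool remaining) = $19,197.99

COGS = $10,713.91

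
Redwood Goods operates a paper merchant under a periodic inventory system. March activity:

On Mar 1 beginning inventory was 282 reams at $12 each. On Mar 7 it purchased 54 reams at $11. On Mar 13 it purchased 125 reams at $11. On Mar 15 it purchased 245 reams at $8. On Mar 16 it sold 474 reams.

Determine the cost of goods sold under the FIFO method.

Mar 16, 474 sold [FIFO — oldest first]: 282 @ $12 + 54 @ $11 + 125 @ $11 + 13 @ $8 = $5,457
Ending inventory: 232 @ $8 = $1,856
Check: goods available $7,313 = COGS $5,457 + ending $1,856

COGS = $5,457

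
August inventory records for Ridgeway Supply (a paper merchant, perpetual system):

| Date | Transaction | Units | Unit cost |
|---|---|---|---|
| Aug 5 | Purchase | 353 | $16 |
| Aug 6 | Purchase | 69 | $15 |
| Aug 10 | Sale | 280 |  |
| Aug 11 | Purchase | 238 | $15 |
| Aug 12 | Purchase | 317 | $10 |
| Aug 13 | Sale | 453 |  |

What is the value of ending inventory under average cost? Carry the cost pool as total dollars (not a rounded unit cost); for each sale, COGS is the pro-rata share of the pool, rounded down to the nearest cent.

After Aug 5: 353 on hand, pool $5,648.00 (≈ $16.0000 each)
After Aug 6: 422 on hand, pool $6,683.00 (≈ $15.8365 each)
Aug 10, sell 280: 280/422 × $6,683.00 → $4,434.21
After Aug 11: 380 on hand, pool $5,818.79 (≈ $15.3126 each)
After Aug 12: 697 on hand, pool $8,988.79 (≈ $12.8964 each)
Aug 13, sell 453: 453/697 × $8,988.79 → $5,842.06
Total COGS = $4,434.21 + $5,842.06 = $10,276.27
Ending inventory (cost pool remaining) = $3,146.73

Ending inventory = $3,146.73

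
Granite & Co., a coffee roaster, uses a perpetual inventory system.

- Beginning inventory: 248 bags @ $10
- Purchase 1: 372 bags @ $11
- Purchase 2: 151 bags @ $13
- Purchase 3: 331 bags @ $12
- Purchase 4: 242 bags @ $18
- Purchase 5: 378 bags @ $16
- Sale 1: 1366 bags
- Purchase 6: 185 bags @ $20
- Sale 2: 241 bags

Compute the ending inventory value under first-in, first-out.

Sale 1 (1366) [FIFO — oldest first]: 248 @ $10 + 372 @ $11 + 151 @ $13 + 331 @ $12 + 242 @ $18 + 22 @ $16 = $17,215
Sale 2 (241) [FIFO — oldest first]: 241 @ $16 = $3,856
Total COGS = $17,215 + $3,856 = $21,071
Ending inventory: 115 @ $16 + 185 @ $20 = $5,540
Check: goods available $26,611 = COGS $21,071 + ending $5,540

Ending inventory = $5,540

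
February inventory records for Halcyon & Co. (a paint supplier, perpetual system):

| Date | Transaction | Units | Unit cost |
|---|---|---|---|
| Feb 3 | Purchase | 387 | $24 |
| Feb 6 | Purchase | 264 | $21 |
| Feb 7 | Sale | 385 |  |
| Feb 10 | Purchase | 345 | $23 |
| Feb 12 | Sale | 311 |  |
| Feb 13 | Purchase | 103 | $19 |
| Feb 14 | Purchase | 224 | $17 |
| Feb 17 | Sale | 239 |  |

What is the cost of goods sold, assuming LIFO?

Feb 7, 385 sold [LIFO — newest first]: 264 @ $21 + 121 @ $24 = $8,448
Feb 12, 311 sold [LIFO — newest first]: 311 @ $23 = $7,153
Feb 17, 239 sold [LIFO — newest first]: 224 @ $17 + 15 @ $19 = $4,093
Total COGS = $8,448 + $7,153 + $4,093 = $19,694
Ending inventory: 266 @ $24 + 34 @ $23 + 88 @ $19 = $8,838
Check: goods available $28,532 = COGS $19,694 + ending $8,838

COGS = $19,694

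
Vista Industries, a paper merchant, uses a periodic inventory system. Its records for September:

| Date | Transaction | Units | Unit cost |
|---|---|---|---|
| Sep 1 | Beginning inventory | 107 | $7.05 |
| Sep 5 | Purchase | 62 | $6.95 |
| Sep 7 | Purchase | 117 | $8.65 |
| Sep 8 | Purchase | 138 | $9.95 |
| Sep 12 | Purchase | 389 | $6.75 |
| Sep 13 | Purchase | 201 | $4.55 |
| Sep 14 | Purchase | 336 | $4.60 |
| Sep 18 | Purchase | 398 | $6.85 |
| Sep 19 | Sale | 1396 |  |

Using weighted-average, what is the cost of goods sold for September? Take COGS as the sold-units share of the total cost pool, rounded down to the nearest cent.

COGS = $9,090.45

Sep 19, sell 1396: 1396/1748 × $11,382.60 → $9,090.45
Ending inventory (cost pool remaining) = $2,292.15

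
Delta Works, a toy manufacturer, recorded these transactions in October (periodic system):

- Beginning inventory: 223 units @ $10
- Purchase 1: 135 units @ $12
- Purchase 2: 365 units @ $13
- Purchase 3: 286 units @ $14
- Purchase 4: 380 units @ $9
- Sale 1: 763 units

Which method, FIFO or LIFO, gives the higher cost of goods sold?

FIFO

FIFO COGS: 223 @ $10 + 135 @ $12 + 365 @ $13 + 40 @ $14 = $9,155
LIFO COGS: 380 @ $9 + 286 @ $14 + 97 @ $13 = $8,685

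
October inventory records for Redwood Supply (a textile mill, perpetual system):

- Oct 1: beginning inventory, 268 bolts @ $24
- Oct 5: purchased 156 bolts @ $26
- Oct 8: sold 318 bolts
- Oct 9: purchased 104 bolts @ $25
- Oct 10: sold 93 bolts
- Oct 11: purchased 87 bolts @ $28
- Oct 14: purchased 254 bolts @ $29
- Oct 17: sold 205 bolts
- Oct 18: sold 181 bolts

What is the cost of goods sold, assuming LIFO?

Oct 8, 318 sold [LIFO — newest first]: 156 @ $26 + 162 @ $24 = $7,944
Oct 10, 93 sold [LIFO — newest first]: 93 @ $25 = $2,325
Oct 17, 205 sold [LIFO — newest first]: 205 @ $29 = $5,945
Oct 18, 181 sold [LIFO — newest first]: 49 @ $29 + 87 @ $28 + 11 @ $25 + 34 @ $24 = $4,948
Total COGS = $7,944 + $2,325 + $5,945 + $4,948 = $21,162
Ending inventory: 72 @ $24 = $1,728

COGS = $21,162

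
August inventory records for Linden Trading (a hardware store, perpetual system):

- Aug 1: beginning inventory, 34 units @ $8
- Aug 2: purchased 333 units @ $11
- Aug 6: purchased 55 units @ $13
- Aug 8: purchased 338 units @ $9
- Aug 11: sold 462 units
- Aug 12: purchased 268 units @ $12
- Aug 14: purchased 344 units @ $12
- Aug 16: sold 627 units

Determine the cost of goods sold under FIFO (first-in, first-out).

Aug 11, 462 sold [FIFO — oldest first]: 34 @ $8 + 333 @ $11 + 55 @ $13 + 40 @ $9 = $5,010
Aug 16, 627 sold [FIFO — oldest first]: 298 @ $9 + 268 @ $12 + 61 @ $12 = $6,630
Total COGS = $5,010 + $6,630 = $11,640
Ending inventory: 283 @ $12 = $3,396

COGS = $11,640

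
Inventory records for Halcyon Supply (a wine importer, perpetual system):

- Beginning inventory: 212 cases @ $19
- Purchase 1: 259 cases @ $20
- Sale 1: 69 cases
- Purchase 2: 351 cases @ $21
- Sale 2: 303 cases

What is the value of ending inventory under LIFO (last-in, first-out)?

Ending inventory = $8,836

Sale 1 (69) [LIFO — newest first]: 69 @ $20 = $1,380
Sale 2 (303) [LIFO — newest first]: 303 @ $21 = $6,363
Total COGS = $1,380 + $6,363 = $7,743
Ending inventory: 212 @ $19 + 190 @ $20 + 48 @ $21 = $8,836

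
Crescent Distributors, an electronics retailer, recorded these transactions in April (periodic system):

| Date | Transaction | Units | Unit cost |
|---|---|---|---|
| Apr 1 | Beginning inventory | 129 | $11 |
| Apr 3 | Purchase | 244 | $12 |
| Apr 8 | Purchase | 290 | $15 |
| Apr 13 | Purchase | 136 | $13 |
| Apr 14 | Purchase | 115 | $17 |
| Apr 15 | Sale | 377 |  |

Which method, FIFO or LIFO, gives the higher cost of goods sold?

LIFO

FIFO COGS: 129 @ $11 + 244 @ $12 + 4 @ $15 = $4,407
LIFO COGS: 115 @ $17 + 136 @ $13 + 126 @ $15 = $5,613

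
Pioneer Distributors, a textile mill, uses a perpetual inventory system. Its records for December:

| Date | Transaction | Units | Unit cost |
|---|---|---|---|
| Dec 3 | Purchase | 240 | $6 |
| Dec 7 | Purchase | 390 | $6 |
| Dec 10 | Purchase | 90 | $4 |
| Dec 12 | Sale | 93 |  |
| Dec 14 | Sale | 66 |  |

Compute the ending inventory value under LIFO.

Ending inventory = $3,366

Dec 12, 93 sold [LIFO — newest first]: 90 @ $4 + 3 @ $6 = $378
Dec 14, 66 sold [LIFO — newest first]: 66 @ $6 = $396
Total COGS = $378 + $396 = $774
Ending inventory: 240 @ $6 + 321 @ $6 = $3,366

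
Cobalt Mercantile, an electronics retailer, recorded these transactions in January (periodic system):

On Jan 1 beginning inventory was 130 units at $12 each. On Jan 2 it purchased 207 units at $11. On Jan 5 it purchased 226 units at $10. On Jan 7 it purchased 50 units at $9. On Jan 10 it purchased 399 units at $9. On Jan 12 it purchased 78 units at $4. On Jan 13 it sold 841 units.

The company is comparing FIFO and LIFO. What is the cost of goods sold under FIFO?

FIFO COGS: 130 @ $12 + 207 @ $11 + 226 @ $10 + 50 @ $9 + 228 @ $9 = $8,599
LIFO COGS: 78 @ $4 + 399 @ $9 + 50 @ $9 + 226 @ $10 + 88 @ $11 = $7,581

COGS = $8,599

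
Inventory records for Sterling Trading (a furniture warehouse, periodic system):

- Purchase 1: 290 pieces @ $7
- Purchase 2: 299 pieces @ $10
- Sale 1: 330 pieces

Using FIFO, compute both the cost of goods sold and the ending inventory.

COGS = $2,430; ending inventory = $2,590

Sale 1 (330) [FIFO — oldest first]: 290 @ $7 + 40 @ $10 = $2,430
Ending inventory: 259 @ $10 = $2,590
Check: goods available $5,020 = COGS $2,430 + ending $2,590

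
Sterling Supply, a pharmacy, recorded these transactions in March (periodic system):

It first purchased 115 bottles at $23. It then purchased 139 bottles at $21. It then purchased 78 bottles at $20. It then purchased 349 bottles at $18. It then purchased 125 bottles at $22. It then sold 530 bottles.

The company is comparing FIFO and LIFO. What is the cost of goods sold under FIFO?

FIFO COGS: 115 @ $23 + 139 @ $21 + 78 @ $20 + 198 @ $18 = $10,688
LIFO COGS: 125 @ $22 + 349 @ $18 + 56 @ $20 = $10,152

COGS = $10,688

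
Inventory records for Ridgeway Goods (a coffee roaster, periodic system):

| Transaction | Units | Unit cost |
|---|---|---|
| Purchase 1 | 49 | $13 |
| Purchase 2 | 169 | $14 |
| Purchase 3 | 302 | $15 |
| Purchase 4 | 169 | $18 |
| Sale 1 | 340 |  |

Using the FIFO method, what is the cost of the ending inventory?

Sale 1 (340) [FIFO — oldest first]: 49 @ $13 + 169 @ $14 + 122 @ $15 = $4,833
Ending inventory: 180 @ $15 + 169 @ $18 = $5,742
Check: goods available $10,575 = COGS $4,833 + ending $5,742

Ending inventory = $5,742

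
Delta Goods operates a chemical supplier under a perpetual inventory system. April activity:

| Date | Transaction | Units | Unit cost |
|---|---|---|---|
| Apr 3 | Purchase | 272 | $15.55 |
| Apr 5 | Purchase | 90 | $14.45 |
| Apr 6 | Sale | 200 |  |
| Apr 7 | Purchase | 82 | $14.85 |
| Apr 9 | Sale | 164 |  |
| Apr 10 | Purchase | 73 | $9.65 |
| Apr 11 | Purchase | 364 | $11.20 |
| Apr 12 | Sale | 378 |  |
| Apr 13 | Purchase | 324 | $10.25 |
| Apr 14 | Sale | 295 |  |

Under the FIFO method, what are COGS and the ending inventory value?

COGS = $13,128.05; ending inventory = $1,722.00

Apr 6, 200 sold [FIFO — oldest first]: 200 @ $15.55 = $3,110.00
Apr 9, 164 sold [FIFO — oldest first]: 72 @ $15.55 + 90 @ $14.45 + 2 @ $14.85 = $2,449.80
Apr 12, 378 sold [FIFO — oldest first]: 80 @ $14.85 + 73 @ $9.65 + 225 @ $11.20 = $4,412.45
Apr 14, 295 sold [FIFO — oldest first]: 139 @ $11.20 + 156 @ $10.25 = $3,155.80
Total COGS = $3,110.00 + $2,449.80 + $4,412.45 + $3,155.80 = $13,128.05
Ending inventory: 168 @ $10.25 = $1,722.00
Check: goods available $14,850.05 = COGS $13,128.05 + ending $1,722.00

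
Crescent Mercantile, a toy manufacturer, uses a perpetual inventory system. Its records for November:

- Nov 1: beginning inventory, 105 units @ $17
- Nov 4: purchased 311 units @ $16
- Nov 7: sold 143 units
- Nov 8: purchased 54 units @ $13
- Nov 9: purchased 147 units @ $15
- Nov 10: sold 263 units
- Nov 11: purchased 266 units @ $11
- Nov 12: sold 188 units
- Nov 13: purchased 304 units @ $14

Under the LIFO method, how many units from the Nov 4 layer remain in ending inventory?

106

Nov 7, 143 sold [LIFO — newest first]: 143 @ $16 = $2,288
Nov 10, 263 sold [LIFO — newest first]: 147 @ $15 + 54 @ $13 + 62 @ $16 = $3,899
Nov 12, 188 sold [LIFO — newest first]: 188 @ $11 = $2,068
Total COGS = $2,288 + $3,899 + $2,068 = $8,255
Ending inventory: 105 @ $17 + 106 @ $16 + 78 @ $11 + 304 @ $14 = $8,595
Check: goods available $16,850 = COGS $8,255 + ending $8,595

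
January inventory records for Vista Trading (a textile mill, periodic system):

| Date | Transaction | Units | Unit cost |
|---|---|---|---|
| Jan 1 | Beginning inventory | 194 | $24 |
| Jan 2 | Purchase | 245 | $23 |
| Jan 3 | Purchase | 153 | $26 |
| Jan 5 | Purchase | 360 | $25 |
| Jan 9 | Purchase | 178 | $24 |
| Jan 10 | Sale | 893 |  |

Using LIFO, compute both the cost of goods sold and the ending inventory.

Jan 10, 893 sold [LIFO — newest first]: 178 @ $24 + 360 @ $25 + 153 @ $26 + 202 @ $23 = $21,896
Ending inventory: 194 @ $24 + 43 @ $23 = $5,645
Check: goods available $27,541 = COGS $21,896 + ending $5,645

COGS = $21,896; ending inventory = $5,645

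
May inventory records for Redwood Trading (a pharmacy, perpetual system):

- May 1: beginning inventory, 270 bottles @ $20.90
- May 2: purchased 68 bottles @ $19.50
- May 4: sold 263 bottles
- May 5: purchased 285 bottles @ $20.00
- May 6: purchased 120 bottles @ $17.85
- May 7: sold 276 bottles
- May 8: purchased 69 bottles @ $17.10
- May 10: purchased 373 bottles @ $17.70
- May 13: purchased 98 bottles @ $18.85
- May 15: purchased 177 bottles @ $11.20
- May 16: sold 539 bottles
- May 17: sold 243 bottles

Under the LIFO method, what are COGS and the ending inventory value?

May 4, 263 sold [LIFO — newest first]: 68 @ $19.50 + 195 @ $20.90 = $5,401.50
May 7, 276 sold [LIFO — newest first]: 120 @ $17.85 + 156 @ $20.00 = $5,262.00
May 16, 539 sold [LIFO — newest first]: 177 @ $11.20 + 98 @ $18.85 + 264 @ $17.70 = $8,502.50
May 17, 243 sold [LIFO — newest first]: 109 @ $17.70 + 69 @ $17.10 + 65 @ $20.00 = $4,409.20
Total COGS = $5,401.50 + $5,262.00 + $8,502.50 + $4,409.20 = $23,575.20
Ending inventory: 75 @ $20.90 + 64 @ $20.00 = $2,847.50
Check: goods available $26,422.70 = COGS $23,575.20 + ending $2,847.50

COGS = $23,575.20; ending inventory = $2,847.50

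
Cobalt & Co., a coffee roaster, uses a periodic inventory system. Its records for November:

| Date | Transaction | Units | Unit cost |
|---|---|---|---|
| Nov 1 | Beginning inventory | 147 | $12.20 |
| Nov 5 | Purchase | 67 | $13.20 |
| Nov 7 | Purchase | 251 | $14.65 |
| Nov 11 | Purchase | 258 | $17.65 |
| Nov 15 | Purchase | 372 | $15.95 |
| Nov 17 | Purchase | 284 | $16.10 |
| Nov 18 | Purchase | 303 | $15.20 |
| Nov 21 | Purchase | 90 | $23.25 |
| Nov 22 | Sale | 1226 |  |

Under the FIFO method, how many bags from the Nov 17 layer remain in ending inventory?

Nov 22, 1226 sold [FIFO — oldest first]: 147 @ $12.20 + 67 @ $13.20 + 251 @ $14.65 + 258 @ $17.65 + 372 @ $15.95 + 131 @ $16.10 = $18,951.15
Ending inventory: 153 @ $16.10 + 303 @ $15.20 + 90 @ $23.25 = $9,161.40

153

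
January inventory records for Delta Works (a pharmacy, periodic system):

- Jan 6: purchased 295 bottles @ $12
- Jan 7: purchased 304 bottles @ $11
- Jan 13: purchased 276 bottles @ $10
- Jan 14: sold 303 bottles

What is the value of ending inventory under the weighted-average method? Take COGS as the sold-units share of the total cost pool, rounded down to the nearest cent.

Jan 14, sell 303: 303/875 × $9,644.00 → $3,339.57
Ending inventory (cost pool remaining) = $6,304.43
Check: goods available $9,644.00 = COGS $3,339.57 + ending $6,304.43

Ending inventory = $6,304.43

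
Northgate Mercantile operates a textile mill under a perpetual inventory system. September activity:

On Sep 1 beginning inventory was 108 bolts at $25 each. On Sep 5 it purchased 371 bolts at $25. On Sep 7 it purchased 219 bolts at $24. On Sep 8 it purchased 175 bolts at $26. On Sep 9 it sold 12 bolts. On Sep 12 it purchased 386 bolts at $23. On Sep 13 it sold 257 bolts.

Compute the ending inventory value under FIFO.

Sep 9, 12 sold [FIFO — oldest first]: 12 @ $25 = $300
Sep 13, 257 sold [FIFO — oldest first]: 96 @ $25 + 161 @ $25 = $6,425
Total COGS = $300 + $6,425 = $6,725
Ending inventory: 210 @ $25 + 219 @ $24 + 175 @ $26 + 386 @ $23 = $23,934

Ending inventory = $23,934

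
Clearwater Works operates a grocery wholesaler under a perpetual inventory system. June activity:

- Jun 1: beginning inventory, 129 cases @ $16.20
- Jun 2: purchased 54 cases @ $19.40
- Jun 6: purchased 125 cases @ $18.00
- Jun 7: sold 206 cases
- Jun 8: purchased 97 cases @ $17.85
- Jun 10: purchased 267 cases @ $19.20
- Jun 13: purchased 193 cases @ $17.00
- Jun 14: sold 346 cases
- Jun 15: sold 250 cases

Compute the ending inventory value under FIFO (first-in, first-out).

Ending inventory = $1,071.00

Jun 7, 206 sold [FIFO — oldest first]: 129 @ $16.20 + 54 @ $19.40 + 23 @ $18.00 = $3,551.40
Jun 14, 346 sold [FIFO — oldest first]: 102 @ $18.00 + 97 @ $17.85 + 147 @ $19.20 = $6,389.85
Jun 15, 250 sold [FIFO — oldest first]: 120 @ $19.20 + 130 @ $17.00 = $4,514.00
Total COGS = $3,551.40 + $6,389.85 + $4,514.00 = $14,455.25
Ending inventory: 63 @ $17.00 = $1,071.00
Check: goods available $15,526.25 = COGS $14,455.25 + ending $1,071.00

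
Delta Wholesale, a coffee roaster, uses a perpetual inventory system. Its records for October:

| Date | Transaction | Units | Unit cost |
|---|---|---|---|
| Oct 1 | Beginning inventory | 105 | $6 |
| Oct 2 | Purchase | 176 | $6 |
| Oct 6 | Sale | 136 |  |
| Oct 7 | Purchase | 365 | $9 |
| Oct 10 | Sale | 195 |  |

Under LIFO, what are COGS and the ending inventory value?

Oct 6, 136 sold [LIFO — newest first]: 136 @ $6 = $816
Oct 10, 195 sold [LIFO — newest first]: 195 @ $9 = $1,755
Total COGS = $816 + $1,755 = $2,571
Ending inventory: 105 @ $6 + 40 @ $6 + 170 @ $9 = $2,400
Check: goods available $4,971 = COGS $2,571 + ending $2,400

COGS = $2,571; ending inventory = $2,400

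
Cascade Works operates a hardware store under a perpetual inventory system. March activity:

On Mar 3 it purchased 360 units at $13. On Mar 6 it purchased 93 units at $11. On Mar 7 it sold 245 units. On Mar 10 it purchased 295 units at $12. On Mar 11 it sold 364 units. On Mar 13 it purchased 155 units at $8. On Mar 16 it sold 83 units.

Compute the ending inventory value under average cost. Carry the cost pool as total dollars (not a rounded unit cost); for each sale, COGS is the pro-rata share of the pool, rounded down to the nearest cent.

After Mar 3: 360 on hand, pool $4,680.00 (≈ $13.0000 each)
After Mar 6: 453 on hand, pool $5,703.00 (≈ $12.5894 each)
Mar 7, sell 245: 245/453 × $5,703.00 → $3,084.40
After Mar 10: 503 on hand, pool $6,158.60 (≈ $12.2437 each)
Mar 11, sell 364: 364/503 × $6,158.60 → $4,456.72
After Mar 13: 294 on hand, pool $2,941.88 (≈ $10.0064 each)
Mar 16, sell 83: 83/294 × $2,941.88 → $830.53
Total COGS = $3,084.40 + $4,456.72 + $830.53 = $8,371.65
Ending inventory (cost pool remaining) = $2,111.35
Check: goods available $10,483.00 = COGS $8,371.65 + ending $2,111.35

Ending inventory = $2,111.35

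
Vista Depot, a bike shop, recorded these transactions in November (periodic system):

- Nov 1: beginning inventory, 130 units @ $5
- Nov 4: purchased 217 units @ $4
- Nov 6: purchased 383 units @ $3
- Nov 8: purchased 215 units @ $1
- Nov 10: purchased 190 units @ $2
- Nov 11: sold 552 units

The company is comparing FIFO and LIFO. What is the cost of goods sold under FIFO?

FIFO COGS: 130 @ $5 + 217 @ $4 + 205 @ $3 = $2,133
LIFO COGS: 190 @ $2 + 215 @ $1 + 147 @ $3 = $1,036

COGS = $2,133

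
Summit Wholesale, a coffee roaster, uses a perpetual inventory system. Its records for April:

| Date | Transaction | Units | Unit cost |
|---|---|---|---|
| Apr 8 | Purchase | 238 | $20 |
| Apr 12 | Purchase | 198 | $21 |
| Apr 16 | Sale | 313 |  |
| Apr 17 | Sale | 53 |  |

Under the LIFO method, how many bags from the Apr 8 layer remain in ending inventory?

70

Apr 16, 313 sold [LIFO — newest first]: 198 @ $21 + 115 @ $20 = $6,458
Apr 17, 53 sold [LIFO — newest first]: 53 @ $20 = $1,060
Total COGS = $6,458 + $1,060 = $7,518
Ending inventory: 70 @ $20 = $1,400
Check: goods available $8,918 = COGS $7,518 + ending $1,400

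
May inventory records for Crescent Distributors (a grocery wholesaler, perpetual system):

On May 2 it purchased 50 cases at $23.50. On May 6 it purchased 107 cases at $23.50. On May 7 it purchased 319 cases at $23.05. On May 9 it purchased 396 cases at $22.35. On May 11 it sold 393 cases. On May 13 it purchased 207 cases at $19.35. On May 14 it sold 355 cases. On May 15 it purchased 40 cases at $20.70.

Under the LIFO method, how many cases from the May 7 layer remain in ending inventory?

May 11, 393 sold [LIFO — newest first]: 393 @ $22.35 = $8,783.55
May 14, 355 sold [LIFO — newest first]: 207 @ $19.35 + 3 @ $22.35 + 145 @ $23.05 = $7,414.75
Total COGS = $8,783.55 + $7,414.75 = $16,198.30
Ending inventory: 50 @ $23.50 + 107 @ $23.50 + 174 @ $23.05 + 40 @ $20.70 = $8,528.20

174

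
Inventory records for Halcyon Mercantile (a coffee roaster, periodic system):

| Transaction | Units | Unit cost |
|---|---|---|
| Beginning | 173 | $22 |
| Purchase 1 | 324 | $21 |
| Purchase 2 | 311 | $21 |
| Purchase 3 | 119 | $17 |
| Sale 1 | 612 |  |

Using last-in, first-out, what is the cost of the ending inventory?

Ending inventory = $6,788

Sale 1 (612) [LIFO — newest first]: 119 @ $17 + 311 @ $21 + 182 @ $21 = $12,376
Ending inventory: 173 @ $22 + 142 @ $21 = $6,788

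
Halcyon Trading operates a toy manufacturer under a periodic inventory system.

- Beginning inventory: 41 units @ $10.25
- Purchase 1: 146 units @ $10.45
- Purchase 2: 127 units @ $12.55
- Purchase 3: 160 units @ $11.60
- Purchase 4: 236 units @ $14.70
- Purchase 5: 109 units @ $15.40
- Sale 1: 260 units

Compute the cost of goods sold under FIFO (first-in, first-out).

COGS = $2,862.10

Sale 1 (260) [FIFO — oldest first]: 41 @ $10.25 + 146 @ $10.45 + 73 @ $12.55 = $2,862.10
Ending inventory: 54 @ $12.55 + 160 @ $11.60 + 236 @ $14.70 + 109 @ $15.40 = $7,681.50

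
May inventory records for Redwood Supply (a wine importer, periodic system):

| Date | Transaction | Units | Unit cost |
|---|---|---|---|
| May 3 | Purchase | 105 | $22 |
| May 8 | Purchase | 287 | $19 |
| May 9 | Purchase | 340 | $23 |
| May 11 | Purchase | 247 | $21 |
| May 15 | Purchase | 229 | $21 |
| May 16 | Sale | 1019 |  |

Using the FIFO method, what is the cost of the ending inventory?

May 16, 1019 sold [FIFO — oldest first]: 105 @ $22 + 287 @ $19 + 340 @ $23 + 247 @ $21 + 40 @ $21 = $21,610
Ending inventory: 189 @ $21 = $3,969

Ending inventory = $3,969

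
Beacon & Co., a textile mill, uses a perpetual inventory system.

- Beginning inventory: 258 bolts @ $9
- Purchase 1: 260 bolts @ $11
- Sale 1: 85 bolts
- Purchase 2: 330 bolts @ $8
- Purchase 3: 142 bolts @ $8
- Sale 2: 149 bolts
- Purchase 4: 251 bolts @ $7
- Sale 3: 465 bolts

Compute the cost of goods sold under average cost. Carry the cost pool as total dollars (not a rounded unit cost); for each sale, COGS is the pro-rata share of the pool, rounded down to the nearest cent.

COGS = $6,123.96

After Beginning: 258 on hand, pool $2,322.00 (≈ $9.0000 each)
After Purchase 1: 518 on hand, pool $5,182.00 (≈ $10.0039 each)
Sale 1, sell 85: 85/518 × $5,182.00 → $850.32
After Purchase 2: 763 on hand, pool $6,971.68 (≈ $9.1372 each)
After Purchase 3: 905 on hand, pool $8,107.68 (≈ $8.9588 each)
Sale 2, sell 149: 149/905 × $8,107.68 → $1,334.85
After Purchase 4: 1007 on hand, pool $8,529.83 (≈ $8.4705 each)
Sale 3, sell 465: 465/1007 × $8,529.83 → $3,938.79
Total COGS = $850.32 + $1,334.85 + $3,938.79 = $6,123.96
Ending inventory (cost pool remaining) = $4,591.04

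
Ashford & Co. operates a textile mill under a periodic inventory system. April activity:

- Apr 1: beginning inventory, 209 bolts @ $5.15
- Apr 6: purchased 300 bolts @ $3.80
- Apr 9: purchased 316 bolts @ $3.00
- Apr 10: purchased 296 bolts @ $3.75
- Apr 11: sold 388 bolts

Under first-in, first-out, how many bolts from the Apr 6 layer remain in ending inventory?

Apr 11, 388 sold [FIFO — oldest first]: 209 @ $5.15 + 179 @ $3.80 = $1,756.55
Ending inventory: 121 @ $3.80 + 316 @ $3.00 + 296 @ $3.75 = $2,517.80
Check: goods available $4,274.35 = COGS $1,756.55 + ending $2,517.80

121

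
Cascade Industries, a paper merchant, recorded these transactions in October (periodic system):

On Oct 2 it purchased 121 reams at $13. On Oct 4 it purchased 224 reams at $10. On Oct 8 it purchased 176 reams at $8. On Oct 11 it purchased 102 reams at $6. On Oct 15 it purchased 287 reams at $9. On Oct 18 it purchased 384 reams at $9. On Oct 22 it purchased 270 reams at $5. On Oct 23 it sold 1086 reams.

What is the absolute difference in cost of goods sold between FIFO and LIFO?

$1,655

FIFO COGS: 121 @ $13 + 224 @ $10 + 176 @ $8 + 102 @ $6 + 287 @ $9 + 176 @ $9 = $10,000
LIFO COGS: 270 @ $5 + 384 @ $9 + 287 @ $9 + 102 @ $6 + 43 @ $8 = $8,345
Difference = |$10,000 − $8,345| = $1,655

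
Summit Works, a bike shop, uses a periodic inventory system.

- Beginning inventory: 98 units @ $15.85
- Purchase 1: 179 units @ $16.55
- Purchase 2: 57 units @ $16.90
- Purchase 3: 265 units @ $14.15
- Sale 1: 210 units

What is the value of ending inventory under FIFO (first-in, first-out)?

Sale 1 (210) [FIFO — oldest first]: 98 @ $15.85 + 112 @ $16.55 = $3,406.90
Ending inventory: 67 @ $16.55 + 57 @ $16.90 + 265 @ $14.15 = $5,821.90
Check: goods available $9,228.80 = COGS $3,406.90 + ending $5,821.90

Ending inventory = $5,821.90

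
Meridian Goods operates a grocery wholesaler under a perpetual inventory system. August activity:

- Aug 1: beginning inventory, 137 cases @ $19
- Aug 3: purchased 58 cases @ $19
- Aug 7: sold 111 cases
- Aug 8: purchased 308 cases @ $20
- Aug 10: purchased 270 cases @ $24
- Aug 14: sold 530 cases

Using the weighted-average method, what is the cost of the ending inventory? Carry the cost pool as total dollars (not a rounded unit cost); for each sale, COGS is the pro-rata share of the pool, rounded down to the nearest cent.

Ending inventory = $2,838.60

After Aug 1: 137 on hand, pool $2,603.00 (≈ $19.0000 each)
After Aug 3: 195 on hand, pool $3,705.00 (≈ $19.0000 each)
Aug 7, sell 111: 111/195 × $3,705.00 → $2,109.00
After Aug 8: 392 on hand, pool $7,756.00 (≈ $19.7857 each)
After Aug 10: 662 on hand, pool $14,236.00 (≈ $21.5045 each)
Aug 14, sell 530: 530/662 × $14,236.00 → $11,397.40
Total COGS = $2,109.00 + $11,397.40 = $13,506.40
Ending inventory (cost pool remaining) = $2,838.60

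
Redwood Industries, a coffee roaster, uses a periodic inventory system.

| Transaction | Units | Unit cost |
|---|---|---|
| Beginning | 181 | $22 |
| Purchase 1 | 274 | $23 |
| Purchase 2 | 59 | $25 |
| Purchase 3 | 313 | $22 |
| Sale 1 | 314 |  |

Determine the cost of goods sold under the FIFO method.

Sale 1 (314) [FIFO — oldest first]: 181 @ $22 + 133 @ $23 = $7,041
Ending inventory: 141 @ $23 + 59 @ $25 + 313 @ $22 = $11,604

COGS = $7,041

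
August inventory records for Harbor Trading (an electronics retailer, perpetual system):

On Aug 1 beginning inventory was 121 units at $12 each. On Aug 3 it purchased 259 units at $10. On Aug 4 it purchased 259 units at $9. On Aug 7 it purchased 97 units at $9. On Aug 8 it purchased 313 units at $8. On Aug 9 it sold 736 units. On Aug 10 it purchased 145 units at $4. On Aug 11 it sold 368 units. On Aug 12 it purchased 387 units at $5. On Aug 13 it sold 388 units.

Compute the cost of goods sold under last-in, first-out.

COGS = $11,197

Aug 9, 736 sold [LIFO — newest first]: 313 @ $8 + 97 @ $9 + 259 @ $9 + 67 @ $10 = $6,378
Aug 11, 368 sold [LIFO — newest first]: 145 @ $4 + 192 @ $10 + 31 @ $12 = $2,872
Aug 13, 388 sold [LIFO — newest first]: 387 @ $5 + 1 @ $12 = $1,947
Total COGS = $6,378 + $2,872 + $1,947 = $11,197
Ending inventory: 89 @ $12 = $1,068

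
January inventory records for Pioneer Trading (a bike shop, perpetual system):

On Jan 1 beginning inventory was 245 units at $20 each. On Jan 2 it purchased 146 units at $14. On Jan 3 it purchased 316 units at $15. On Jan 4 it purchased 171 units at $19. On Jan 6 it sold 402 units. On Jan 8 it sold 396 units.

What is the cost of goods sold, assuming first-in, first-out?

Jan 6, 402 sold [FIFO — oldest first]: 245 @ $20 + 146 @ $14 + 11 @ $15 = $7,109
Jan 8, 396 sold [FIFO — oldest first]: 305 @ $15 + 91 @ $19 = $6,304
Total COGS = $7,109 + $6,304 = $13,413
Ending inventory: 80 @ $19 = $1,520

COGS = $13,413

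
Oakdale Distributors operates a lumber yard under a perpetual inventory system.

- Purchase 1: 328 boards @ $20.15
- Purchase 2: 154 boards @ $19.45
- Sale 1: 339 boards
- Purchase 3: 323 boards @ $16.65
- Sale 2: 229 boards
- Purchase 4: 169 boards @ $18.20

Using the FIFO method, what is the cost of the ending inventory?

Sale 1 (339) [FIFO — oldest first]: 328 @ $20.15 + 11 @ $19.45 = $6,823.15
Sale 2 (229) [FIFO — oldest first]: 143 @ $19.45 + 86 @ $16.65 = $4,213.25
Total COGS = $6,823.15 + $4,213.25 = $11,036.40
Ending inventory: 237 @ $16.65 + 169 @ $18.20 = $7,021.85
Check: goods available $18,058.25 = COGS $11,036.40 + ending $7,021.85

Ending inventory = $7,021.85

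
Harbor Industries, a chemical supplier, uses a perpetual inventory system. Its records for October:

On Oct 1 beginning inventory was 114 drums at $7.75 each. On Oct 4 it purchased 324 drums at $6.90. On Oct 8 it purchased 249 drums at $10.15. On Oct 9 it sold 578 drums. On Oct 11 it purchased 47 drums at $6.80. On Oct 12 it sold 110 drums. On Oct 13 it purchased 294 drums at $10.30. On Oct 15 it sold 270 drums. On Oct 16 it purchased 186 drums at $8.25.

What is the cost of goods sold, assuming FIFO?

Oct 9, 578 sold [FIFO — oldest first]: 114 @ $7.75 + 324 @ $6.90 + 140 @ $10.15 = $4,540.10
Oct 12, 110 sold [FIFO — oldest first]: 109 @ $10.15 + 1 @ $6.80 = $1,113.15
Oct 15, 270 sold [FIFO — oldest first]: 46 @ $6.80 + 224 @ $10.30 = $2,620.00
Total COGS = $4,540.10 + $1,113.15 + $2,620.00 = $8,273.25
Ending inventory: 70 @ $10.30 + 186 @ $8.25 = $2,255.50
Check: goods available $10,528.75 = COGS $8,273.25 + ending $2,255.50

COGS = $8,273.25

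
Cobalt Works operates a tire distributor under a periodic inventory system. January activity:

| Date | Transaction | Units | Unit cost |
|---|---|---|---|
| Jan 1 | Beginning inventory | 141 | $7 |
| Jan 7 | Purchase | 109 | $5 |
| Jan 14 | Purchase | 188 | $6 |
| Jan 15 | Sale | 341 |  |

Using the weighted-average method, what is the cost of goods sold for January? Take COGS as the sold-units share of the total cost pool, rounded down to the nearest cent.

COGS = $2,070.91

Jan 15, sell 341: 341/438 × $2,660.00 → $2,070.91
Ending inventory (cost pool remaining) = $589.09
Check: goods available $2,660.00 = COGS $2,070.91 + ending $589.09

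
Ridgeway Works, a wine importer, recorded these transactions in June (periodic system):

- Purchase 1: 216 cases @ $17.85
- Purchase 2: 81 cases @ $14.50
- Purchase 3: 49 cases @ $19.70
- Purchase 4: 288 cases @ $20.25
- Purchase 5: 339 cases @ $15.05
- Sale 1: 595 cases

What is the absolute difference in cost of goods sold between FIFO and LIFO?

FIFO COGS: 216 @ $17.85 + 81 @ $14.50 + 49 @ $19.70 + 249 @ $20.25 = $11,037.65
LIFO COGS: 339 @ $15.05 + 256 @ $20.25 = $10,285.95
Difference = |$11,037.65 − $10,285.95| = $751.70

$751.70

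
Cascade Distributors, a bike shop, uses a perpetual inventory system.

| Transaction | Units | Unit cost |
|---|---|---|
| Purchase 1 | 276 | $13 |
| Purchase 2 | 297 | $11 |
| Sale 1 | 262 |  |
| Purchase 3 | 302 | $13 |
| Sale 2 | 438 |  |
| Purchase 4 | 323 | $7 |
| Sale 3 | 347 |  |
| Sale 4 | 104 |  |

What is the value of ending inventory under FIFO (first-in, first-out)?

Sale 1 (262) [FIFO — oldest first]: 262 @ $13 = $3,406
Sale 2 (438) [FIFO — oldest first]: 14 @ $13 + 297 @ $11 + 127 @ $13 = $5,100
Sale 3 (347) [FIFO — oldest first]: 175 @ $13 + 172 @ $7 = $3,479
Sale 4 (104) [FIFO — oldest first]: 104 @ $7 = $728
Total COGS = $3,406 + $5,100 + $3,479 + $728 = $12,713
Ending inventory: 47 @ $7 = $329
Check: goods available $13,042 = COGS $12,713 + ending $329

Ending inventory = $329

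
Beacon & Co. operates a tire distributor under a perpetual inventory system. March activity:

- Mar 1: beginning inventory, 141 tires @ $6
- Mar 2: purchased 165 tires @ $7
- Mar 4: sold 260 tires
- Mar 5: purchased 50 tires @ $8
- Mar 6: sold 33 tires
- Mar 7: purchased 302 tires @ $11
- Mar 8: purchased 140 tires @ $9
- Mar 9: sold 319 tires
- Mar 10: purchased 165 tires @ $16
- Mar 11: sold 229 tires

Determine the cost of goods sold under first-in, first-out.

COGS = $7,671

Mar 4, 260 sold [FIFO — oldest first]: 141 @ $6 + 119 @ $7 = $1,679
Mar 6, 33 sold [FIFO — oldest first]: 33 @ $7 = $231
Mar 9, 319 sold [FIFO — oldest first]: 13 @ $7 + 50 @ $8 + 256 @ $11 = $3,307
Mar 11, 229 sold [FIFO — oldest first]: 46 @ $11 + 140 @ $9 + 43 @ $16 = $2,454
Total COGS = $1,679 + $231 + $3,307 + $2,454 = $7,671
Ending inventory: 122 @ $16 = $1,952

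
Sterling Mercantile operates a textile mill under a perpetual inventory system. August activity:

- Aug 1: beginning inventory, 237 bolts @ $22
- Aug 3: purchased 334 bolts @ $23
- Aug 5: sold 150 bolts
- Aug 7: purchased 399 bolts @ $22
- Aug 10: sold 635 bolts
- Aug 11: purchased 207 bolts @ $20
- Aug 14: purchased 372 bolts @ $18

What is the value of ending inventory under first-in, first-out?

Aug 5, 150 sold [FIFO — oldest first]: 150 @ $22 = $3,300
Aug 10, 635 sold [FIFO — oldest first]: 87 @ $22 + 334 @ $23 + 214 @ $22 = $14,304
Total COGS = $3,300 + $14,304 = $17,604
Ending inventory: 185 @ $22 + 207 @ $20 + 372 @ $18 = $14,906

Ending inventory = $14,906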